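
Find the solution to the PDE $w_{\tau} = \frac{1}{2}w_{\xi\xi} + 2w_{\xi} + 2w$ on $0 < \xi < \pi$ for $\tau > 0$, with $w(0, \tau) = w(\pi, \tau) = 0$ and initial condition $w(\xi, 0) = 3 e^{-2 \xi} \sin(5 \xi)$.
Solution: Substitute $w = e^{-2\xi}u$, i.e. $u = e^{2\xi}w$.
By the product rule, $w_{\xi} = e^{-2\xi}(u_{\xi} - 2u)$, $w_{\xi\xi} = e^{-2\xi}(u_{\xi\xi} - 4u_{\xi} + 4u)$, $w_{\tau} = e^{-2\xi}u_{\tau}$.
Substituting into the PDE and dividing by $e^{-2\xi}$: $u_{\tau} = \frac{1}{2}(u_{\xi\xi} - 4u_{\xi} + 4u) + 2(u_{\xi} - 2u) + 2u$.
The lower-order terms cancel, leaving the standard heat equation $u_{\tau} = \frac{1}{2}u_{\xi\xi}$.
Initial data for $u$: $u(\xi,0) = e^{2\xi}w(\xi,0) = 3 \sin(5 \xi)$. The boundary conditions carry over: $u(0,\tau) = u(\pi,\tau) = 0$.
Solve for $u$:
  Using separation of variables $u = X(\xi)T(\tau)$:
  Eigenfunctions: $\sin(n\xi)$, $n = 1, 2, 3, \ldots$
  General solution: $u(\xi, \tau) = \sum c_n \sin(n\xi) e^{-n^2 \tau/2}$
  Matching $u(\xi,0) = 3 \sin(5 \xi)$ term by term: $c_5=3$.
Hence $u(\xi,\tau) = 3 e^{-25 \tau/2} \sin(5 \xi)$.
Transform back: $w(\xi,\tau) = e^{-2\xi}u(\xi,\tau)$.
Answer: $w(\xi, \tau) = 3 e^{-25 \tau/2} e^{-2 \xi} \sin(5 \xi)$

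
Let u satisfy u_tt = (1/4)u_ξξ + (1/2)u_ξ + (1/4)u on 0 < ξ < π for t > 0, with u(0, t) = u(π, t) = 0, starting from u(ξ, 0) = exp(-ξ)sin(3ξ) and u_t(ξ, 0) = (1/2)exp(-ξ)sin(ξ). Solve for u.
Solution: Substitute u = exp(-ξ)w, i.e. w = exp(ξ)u.
By the product rule, u_ξ = exp(-ξ)(w_ξ - w), u_ξξ = exp(-ξ)(w_ξξ - 2w_ξ + w), u_tt = exp(-ξ)w_tt.
Substituting into the PDE and dividing by exp(-ξ): w_tt = (1/4)(w_ξξ - 2w_ξ + w) + (1/2)(w_ξ - w) + (1/4)w.
The lower-order terms cancel, leaving the standard wave equation w_tt = (1/4)w_ξξ.
Initial data for w: w(ξ,0) = exp(ξ)u(ξ,0) = sin(3ξ); w_t(ξ,0) = exp(ξ)u_t(ξ,0) = (1/2)sin(ξ). The boundary conditions carry over: w(0,t) = w(π,t) = 0.
Solve for w:
  Using separation of variables w = X(ξ)T(t):
  Eigenfunctions: sin(nξ), n = 1, 2, 3, ...
  General solution: w(ξ, t) = Σ [A_n cos(n t/2) + B_n sin(n t/2)] sin(nξ)
  From w(ξ,0) = sin(3ξ): A_3=1. From w_t(ξ,0) = (1/2)sin(ξ), using w_t(ξ,0) = Σ ω_n B_n sin(nξ) with ω_n = n/2: B_1 = (1/2)/(1/2) = 1.
Hence w(ξ,t) = sin(t/2)sin(ξ) + sin(3ξ)cos(3t/2).
Transform back: u(ξ,t) = exp(-ξ)w(ξ,t).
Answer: u(ξ, t) = exp(-ξ)sin(t/2)sin(ξ) + exp(-ξ)sin(3ξ)cos(3t/2)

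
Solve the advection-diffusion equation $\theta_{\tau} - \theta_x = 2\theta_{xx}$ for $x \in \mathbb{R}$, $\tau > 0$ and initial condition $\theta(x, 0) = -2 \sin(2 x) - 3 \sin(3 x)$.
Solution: Change to a moving frame: let $\eta = x + \tau$, $\sigma = \tau$ and write $\theta(x,\tau) = u(\eta,\sigma)$.
By the chain rule $\theta_{\tau} = u_{\sigma} + u_{\eta}$, $\theta_x = u_{\eta}$, $\theta_{xx} = u_{\eta\eta}$.
Then $\theta_{\tau} - \theta_x = u_{\sigma}$: the advection term cancels and the PDE becomes the heat equation $u_{\sigma} = 2u_{\eta\eta}$ on $\eta \in \mathbb{R}$.
Initial data: $u(\eta,0) = \theta(\eta,0) = -2 \sin(2 \eta) - 3 \sin(3 \eta)$.
On $\eta \in \mathbb{R}$ each mode satisfies $(\sin(n\eta))'' = -n^2 \sin(n\eta)$, so $e^{-2n^2\sigma} \sin(n\eta)$ solves the heat equation; by superposition $u(\eta,\sigma) = \sum c_n e^{-2n^2\sigma} \sin(n\eta)$.
Reading off the coefficients: $c_2=-2, c_3=-3$, so $u(\eta,\sigma) = -2 e^{-8 \sigma} \sin(2 \eta) - 3 e^{-18 \sigma} \sin(3 \eta)$.
Substituting back $\eta = x + \tau$, $\sigma = \tau$: $\theta(x,\tau) = u(x + \tau, \tau)$.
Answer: $\theta(x, \tau) = -2 e^{-8 \tau} \sin(2 \tau + 2 x) - 3 e^{-18 \tau} \sin(3 \tau + 3 x)$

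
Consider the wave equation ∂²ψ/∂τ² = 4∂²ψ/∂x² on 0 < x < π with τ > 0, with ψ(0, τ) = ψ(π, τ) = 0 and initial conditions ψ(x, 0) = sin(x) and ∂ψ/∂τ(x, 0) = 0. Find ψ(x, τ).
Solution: Separating variables: ψ = Σ [A_n cos(ω_n τ) + B_n sin(ω_n τ)] sin(nx), ω_n = 2n. From ICs: A_1=1.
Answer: ψ(x, τ) = sin(x)cos(2τ)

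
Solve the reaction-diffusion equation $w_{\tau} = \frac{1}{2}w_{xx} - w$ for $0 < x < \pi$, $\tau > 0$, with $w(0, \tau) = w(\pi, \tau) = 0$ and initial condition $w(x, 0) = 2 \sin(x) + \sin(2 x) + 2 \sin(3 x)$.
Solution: Substitute $w = e^{-\tau}u$.
Then $w_{\tau} = e^{-\tau}(u_{\tau} - u)$, $w_{xx} = e^{-\tau}u_{xx}$; substituting and dividing by $e^{-\tau}$, the lower-order terms cancel: $u_{\tau} = \frac{1}{2}u_{xx}$ (standard heat equation).
Data for $u$: $u(x,0) = w(x,0) = 2 \sin(x) + \sin(2 x) + 2 \sin(3 x)$. The boundary conditions carry over: $u(0,\tau) = u(\pi,\tau) = 0$.
Separating variables: $u = \sum c_n e^{-n^2\tau/2} \sin(nx)$. From $u(x,0) = 2 \sin(x) + \sin(2 x) + 2 \sin(3 x)$: $c_1=2, c_2=1, c_3=2$.
So $u(x,\tau) = e^{-2 \tau} \sin(2 x) + 2 e^{-\tau/2} \sin(x) + 2 e^{-9 \tau/2} \sin(3 x)$, and $w(x,\tau) = e^{-\tau}u(x,\tau)$.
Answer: $w(x, \tau) = e^{-3 \tau} \sin(2 x) + 2 e^{-3 \tau/2} \sin(x) + 2 e^{-11 \tau/2} \sin(3 x)$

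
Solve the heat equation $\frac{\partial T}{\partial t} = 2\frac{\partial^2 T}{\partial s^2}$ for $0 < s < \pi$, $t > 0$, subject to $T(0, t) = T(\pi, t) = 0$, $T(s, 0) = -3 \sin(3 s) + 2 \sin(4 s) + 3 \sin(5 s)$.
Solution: Using separation of variables $T = X(s)G(t)$:
Eigenfunctions: $\sin(ns)$, $n = 1, 2, 3, \ldots$
General solution: $T(s, t) = \sum c_n \sin(ns) e^{-2n^2 t}$
Matching $T(s,0) = -3 \sin(3 s) + 2 \sin(4 s) + 3 \sin(5 s)$ term by term: $c_3=-3, c_4=2, c_5=3$.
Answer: $T(s, t) = -3 e^{-18 t} \sin(3 s) + 2 e^{-32 t} \sin(4 s) + 3 e^{-50 t} \sin(5 s)$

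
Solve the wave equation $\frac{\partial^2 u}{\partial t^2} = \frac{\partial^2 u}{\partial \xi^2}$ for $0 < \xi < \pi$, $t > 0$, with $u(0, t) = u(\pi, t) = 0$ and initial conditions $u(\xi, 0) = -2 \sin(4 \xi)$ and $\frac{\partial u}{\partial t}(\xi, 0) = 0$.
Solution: Using separation of variables $u = X(\xi)T(t)$:
Eigenfunctions: $\sin(n\xi)$, $n = 1, 2, 3, \ldots$
General solution: $u(\xi, t) = \sum [A_n \cos(n t) + B_n \sin(n t)] \sin(n\xi)$
From $u(\xi,0) = -2 \sin(4 \xi)$: $A_4=-2$. From $u_t(\xi,0) = 0$: all $B_n = 0$.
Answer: $u(\xi, t) = -2 \sin(4 \xi) \cos(4 t)$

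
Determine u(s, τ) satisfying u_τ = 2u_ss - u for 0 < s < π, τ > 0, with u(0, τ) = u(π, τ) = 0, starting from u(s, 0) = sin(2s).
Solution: Substitute u = exp(-τ)w, i.e. w = exp(τ)u.
By the product rule, u_τ = exp(-τ)(w_τ - w), u_ss = exp(-τ)w_ss.
Substituting into the PDE and dividing by exp(-τ): w_τ - w = 2w_ss - w.
The lower-order terms cancel, leaving the standard heat equation w_τ = 2w_ss.
Initial data for w: w(s,0) = u(s,0) = sin(2s). The boundary conditions carry over: w(0,τ) = w(π,τ) = 0.
Solve for w:
  Using separation of variables w = X(s)T(τ):
  Eigenfunctions: sin(ns), n = 1, 2, 3, ...
  General solution: w(s, τ) = Σ c_n sin(ns) exp(-2n² τ)
  Matching w(s,0) = sin(2s) term by term: c_2=1.
Hence w(s,τ) = exp(-8τ)sin(2s).
Transform back: u(s,τ) = exp(-τ)w(s,τ).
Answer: u(s, τ) = exp(-9τ)sin(2s)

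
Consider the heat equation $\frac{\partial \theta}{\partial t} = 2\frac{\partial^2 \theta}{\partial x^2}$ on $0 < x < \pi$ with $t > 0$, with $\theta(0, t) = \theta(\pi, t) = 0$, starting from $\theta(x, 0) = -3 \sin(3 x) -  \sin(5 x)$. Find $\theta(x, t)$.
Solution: Separating variables: $\theta = \sum c_n e^{-2n^2t} \sin(nx)$. From $\theta(x,0) = -3 \sin(3 x) - \sin(5 x)$: $c_3=-3, c_5=-1$.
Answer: $\theta(x, t) = -3 e^{-18 t} \sin(3 x) -  e^{-50 t} \sin(5 x)$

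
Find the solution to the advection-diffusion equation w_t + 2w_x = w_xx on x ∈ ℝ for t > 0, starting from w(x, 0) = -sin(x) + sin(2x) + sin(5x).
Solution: Moving frame: η = x - 2t, σ = t, w = u(η,σ), so w_t = u_σ - 2u_η and w_xx = u_ηη.
Hence w_t + 2w_x = u_σ and the PDE becomes the heat equation u_σ = u_ηη on η ∈ ℝ.
Initial data: u(η,0) = w(η,0) = -sin(η) + sin(2η) + sin(5η). Each mode sin(nη) decays as exp(-n²σ) on ℝ, so u(η,σ) = Σ c_n exp(-n²σ) sin(nη) with c_1=-1, c_2=1, c_5=1: u(η,σ) = -exp(-σ)sin(η) + exp(-4σ)sin(2η) + exp(-25σ)sin(5η).
Substituting back: w(x,t) = u(x - 2t, t).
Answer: w(x, t) = exp(-t)sin(2t - x) - exp(-4t)sin(4t - 2x) - exp(-25t)sin(10t - 5x)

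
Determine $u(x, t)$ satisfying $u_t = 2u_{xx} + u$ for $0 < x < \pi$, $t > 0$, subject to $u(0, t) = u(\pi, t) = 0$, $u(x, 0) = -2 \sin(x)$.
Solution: Substitute $u = e^{t}w$, i.e. $w = e^{-t}u$.
By the product rule, $u_t = e^{t}(w_t + w)$, $u_{xx} = e^{t}w_{xx}$.
Substituting into the PDE and dividing by $e^{t}$: $w_t + w = 2w_{xx} + w$.
The lower-order terms cancel, leaving the standard heat equation $w_t = 2w_{xx}$.
Initial data for $w$: $w(x,0) = u(x,0) = -2 \sin(x)$. The boundary conditions carry over: $w(0,t) = w(\pi,t) = 0$.
Solve for $w$:
  Using separation of variables $w = X(x)T(t)$:
  Eigenfunctions: $\sin(nx)$, $n = 1, 2, 3, \ldots$
  General solution: $w(x, t) = \sum c_n \sin(nx) e^{-2n^2 t}$
  Matching $w(x,0) = -2 \sin(x)$ term by term: $c_1=-2$.
Hence $w(x,t) = -2 e^{-2 t} \sin(x)$.
Transform back: $u(x,t) = e^{t}w(x,t)$.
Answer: $u(x, t) = -2 e^{-t} \sin(x)$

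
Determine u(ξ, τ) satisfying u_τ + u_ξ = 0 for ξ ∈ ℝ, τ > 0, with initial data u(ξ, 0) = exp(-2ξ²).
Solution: By method of characteristics (waves move right with speed 1):
Along characteristics ξ - τ = const, u is constant, so u(ξ,τ) = f(ξ - τ) with f = u(·, 0).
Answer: u(ξ, τ) = exp(-2(ξ - τ)²)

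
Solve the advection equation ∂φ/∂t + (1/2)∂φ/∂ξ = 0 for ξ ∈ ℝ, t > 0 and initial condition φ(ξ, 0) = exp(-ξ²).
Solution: By method of characteristics (waves move right with speed 1/2):
Along characteristics ξ - (1/2)t = const, φ is constant, so φ(ξ,t) = f(ξ - (1/2)t) with f = φ(·, 0).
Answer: φ(ξ, t) = exp(-(-t/2 + ξ)²)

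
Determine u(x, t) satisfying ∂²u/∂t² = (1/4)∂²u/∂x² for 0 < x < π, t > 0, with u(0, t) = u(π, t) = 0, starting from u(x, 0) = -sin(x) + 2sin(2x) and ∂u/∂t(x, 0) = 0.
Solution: Separating variables: u = Σ [A_n cos(ω_n t) + B_n sin(ω_n t)] sin(nx), ω_n = n/2. From ICs: A_1=-1, A_2=2.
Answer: u(x, t) = -sin(x)cos(t/2) + 2sin(2x)cos(t)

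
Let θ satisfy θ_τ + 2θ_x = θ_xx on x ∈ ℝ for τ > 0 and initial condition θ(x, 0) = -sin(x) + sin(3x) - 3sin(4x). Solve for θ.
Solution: Moving frame: η = x - 2τ, σ = τ, θ = u(η,σ), so θ_τ = u_σ - 2u_η and θ_xx = u_ηη.
Hence θ_τ + 2θ_x = u_σ and the PDE becomes the heat equation u_σ = u_ηη on η ∈ ℝ.
Initial data: u(η,0) = θ(η,0) = -sin(η) + sin(3η) - 3sin(4η). Each mode sin(nη) decays as exp(-n²σ) on ℝ, so u(η,σ) = Σ c_n exp(-n²σ) sin(nη) with c_1=-1, c_3=1, c_4=-3: u(η,σ) = -exp(-σ)sin(η) + exp(-9σ)sin(3η) - 3exp(-16σ)sin(4η).
Substituting back: θ(x,τ) = u(x - 2τ, τ).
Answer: θ(x, τ) = -exp(-τ)sin(x - 2τ) + exp(-9τ)sin(3x - 6τ) - 3exp(-16τ)sin(4x - 8τ)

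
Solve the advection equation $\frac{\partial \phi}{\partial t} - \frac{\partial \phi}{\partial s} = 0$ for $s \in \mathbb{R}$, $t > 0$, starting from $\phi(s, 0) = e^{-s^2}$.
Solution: By characteristics ($ds/dt = -1$), $\phi(s,t) = f(s + t)$ with $f = \phi( \cdot , 0)$.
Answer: $\phi(s, t) = e^{-(s + t)^2}$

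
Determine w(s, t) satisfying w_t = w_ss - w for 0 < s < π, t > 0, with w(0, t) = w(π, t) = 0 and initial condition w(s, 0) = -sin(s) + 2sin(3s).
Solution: Substitute w = exp(-t)u.
Then w_t = exp(-t)(u_t - u), w_ss = exp(-t)u_ss; substituting and dividing by exp(-t), the lower-order terms cancel: u_t = u_ss (standard heat equation).
Data for u: u(s,0) = w(s,0) = -sin(s) + 2sin(3s). The boundary conditions carry over: u(0,t) = u(π,t) = 0.
Separating variables: u = Σ c_n exp(-n²t) sin(ns). From u(s,0) = -sin(s) + 2sin(3s): c_1=-1, c_3=2.
So u(s,t) = -exp(-t)sin(s) + 2exp(-9t)sin(3s), and w(s,t) = exp(-t)u(s,t).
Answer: w(s, t) = -exp(-2t)sin(s) + 2exp(-10t)sin(3s)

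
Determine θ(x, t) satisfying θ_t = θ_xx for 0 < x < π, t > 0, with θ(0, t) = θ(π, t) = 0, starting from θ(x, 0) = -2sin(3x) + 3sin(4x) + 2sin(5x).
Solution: Separating variables: θ = Σ c_n exp(-n²t) sin(nx). From θ(x,0) = -2sin(3x) + 3sin(4x) + 2sin(5x): c_3=-2, c_4=3, c_5=2.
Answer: θ(x, t) = -2exp(-9t)sin(3x) + 3exp(-16t)sin(4x) + 2exp(-25t)sin(5x)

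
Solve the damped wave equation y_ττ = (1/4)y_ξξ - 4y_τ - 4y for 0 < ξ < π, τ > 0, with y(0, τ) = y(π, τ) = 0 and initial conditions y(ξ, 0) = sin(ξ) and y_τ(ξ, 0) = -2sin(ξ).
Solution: Substitute y = exp(-2τ)u.
Then y_τ = exp(-2τ)(u_τ - 2u), y_ττ = exp(-2τ)(u_ττ - 4u_τ + 4u), y_ξξ = exp(-2τ)u_ξξ; substituting and dividing by exp(-2τ), the lower-order terms cancel: u_ττ = (1/4)u_ξξ (standard wave equation).
Data for u: u(ξ,0) = y(ξ,0) = sin(ξ); u_τ(ξ,0) = y_τ(ξ,0) + 2y(ξ,0) = 0. The boundary conditions carry over: u(0,τ) = u(π,τ) = 0.
Separating variables: u = Σ [A_n cos(ω_n τ) + B_n sin(ω_n τ)] sin(nξ), ω_n = n/2. From ICs: A_1=1.
So u(ξ,τ) = sin(ξ)cos(τ/2), and y(ξ,τ) = exp(-2τ)u(ξ,τ).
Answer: y(ξ, τ) = exp(-2τ)sin(ξ)cos(τ/2)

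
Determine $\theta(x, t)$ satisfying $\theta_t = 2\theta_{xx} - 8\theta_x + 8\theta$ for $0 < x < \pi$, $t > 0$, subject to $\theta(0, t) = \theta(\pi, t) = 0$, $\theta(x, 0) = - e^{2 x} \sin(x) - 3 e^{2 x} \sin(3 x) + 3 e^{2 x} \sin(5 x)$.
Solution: Substitute $\theta = e^{2x}u$, i.e. $u = e^{-2x}\theta$.
By the product rule, $\theta_x = e^{2x}(u_x + 2u)$, $\theta_{xx} = e^{2x}(u_{xx} + 4u_x + 4u)$, $\theta_t = e^{2x}u_t$.
Substituting into the PDE and dividing by $e^{2x}$: $u_t = 2(u_{xx} + 4u_x + 4u) - 8(u_x + 2u) + 8u$.
The lower-order terms cancel, leaving the standard heat equation $u_t = 2u_{xx}$.
Initial data for $u$: $u(x,0) = e^{-2x}\theta(x,0) = - \sin(x) - 3 \sin(3 x) + 3 \sin(5 x)$. The boundary conditions carry over: $u(0,t) = u(\pi,t) = 0$.
Solve for $u$:
  Using separation of variables $u = X(x)G(t)$:
  Eigenfunctions: $\sin(nx)$, $n = 1, 2, 3, \ldots$
  General solution: $u(x, t) = \sum c_n \sin(nx) e^{-2n^2 t}$
  Matching $u(x,0) = - \sin(x) - 3 \sin(3 x) + 3 \sin(5 x)$ term by term: $c_1=-1, c_3=-3, c_5=3$.
Hence $u(x,t) = - e^{-2 t} \sin(x) - 3 e^{-18 t} \sin(3 x) + 3 e^{-50 t} \sin(5 x)$.
Transform back: $\theta(x,t) = e^{2x}u(x,t)$.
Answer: $\theta(x, t) = - e^{-2 t} e^{2 x} \sin(x) - 3 e^{-18 t} e^{2 x} \sin(3 x) + 3 e^{-50 t} e^{2 x} \sin(5 x)$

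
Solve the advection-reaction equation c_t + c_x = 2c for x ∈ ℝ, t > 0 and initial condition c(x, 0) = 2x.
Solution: Substitute c = exp(2t)u.
Then c_t = exp(2t)(u_t + 2u), c_x = exp(2t)u_x; substituting and dividing by exp(2t), the lower-order terms cancel: u_t + u_x = 0 (standard advection equation).
Data for u: u(x,0) = c(x,0) = 2x.
By characteristics (dx/dt = 1), u(x,t) = f(x - t) with f = u(·, 0).
So u(x,t) = -2t + 2x, and c(x,t) = exp(2t)u(x,t).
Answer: c(x, t) = -2texp(2t) + 2xexp(2t)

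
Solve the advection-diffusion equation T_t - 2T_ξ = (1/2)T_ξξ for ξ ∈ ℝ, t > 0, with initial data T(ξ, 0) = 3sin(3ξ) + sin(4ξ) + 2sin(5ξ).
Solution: Moving frame: η = ξ + 2t, σ = t, T = u(η,σ), so T_t = u_σ + 2u_η and T_ξξ = u_ηη.
Hence T_t - 2T_ξ = u_σ and the PDE becomes the heat equation u_σ = (1/2)u_ηη on η ∈ ℝ.
Initial data: u(η,0) = T(η,0) = 3sin(3η) + sin(4η) + 2sin(5η). Each mode sin(nη) decays as exp(-n²σ/2) on ℝ, so u(η,σ) = Σ c_n exp(-n²σ/2) sin(nη) with c_3=3, c_4=1, c_5=2: u(η,σ) = exp(-8σ)sin(4η) + 3exp(-9σ/2)sin(3η) + 2exp(-25σ/2)sin(5η).
Substituting back: T(ξ,t) = u(ξ + 2t, t).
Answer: T(ξ, t) = exp(-8t)sin(8t + 4ξ) + 3exp(-9t/2)sin(6t + 3ξ) + 2exp(-25t/2)sin(10t + 5ξ)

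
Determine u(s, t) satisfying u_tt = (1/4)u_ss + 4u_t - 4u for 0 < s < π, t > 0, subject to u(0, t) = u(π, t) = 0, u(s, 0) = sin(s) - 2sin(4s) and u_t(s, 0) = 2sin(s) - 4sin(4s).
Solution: Substitute u = exp(2t)w.
Then u_t = exp(2t)(w_t + 2w), u_tt = exp(2t)(w_tt + 4w_t + 4w), u_ss = exp(2t)w_ss; substituting and dividing by exp(2t), the lower-order terms cancel: w_tt = (1/4)w_ss (standard wave equation).
Data for w: w(s,0) = u(s,0) = sin(s) - 2sin(4s); w_t(s,0) = u_t(s,0) - 2u(s,0) = 0. The boundary conditions carry over: w(0,t) = w(π,t) = 0.
Separating variables: w = Σ [A_n cos(ω_n t) + B_n sin(ω_n t)] sin(ns), ω_n = n/2. From ICs: A_1=1, A_4=-2.
So w(s,t) = sin(s)cos(t/2) - 2sin(4s)cos(2t), and u(s,t) = exp(2t)w(s,t).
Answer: u(s, t) = exp(2t)sin(s)cos(t/2) - 2exp(2t)sin(4s)cos(2t)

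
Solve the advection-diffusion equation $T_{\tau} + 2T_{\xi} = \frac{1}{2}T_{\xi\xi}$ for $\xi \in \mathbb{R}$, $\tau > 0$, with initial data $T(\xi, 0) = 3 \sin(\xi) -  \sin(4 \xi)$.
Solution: Change to a moving frame: let $\eta = \xi - 2\tau$, $\sigma = \tau$ and write $T(\xi,\tau) = u(\eta,\sigma)$.
By the chain rule $T_{\tau} = u_{\sigma} - 2u_{\eta}$, $T_{\xi} = u_{\eta}$, $T_{\xi\xi} = u_{\eta\eta}$.
Then $T_{\tau} + 2T_{\xi} = u_{\sigma}$: the advection term cancels and the PDE becomes the heat equation $u_{\sigma} = \frac{1}{2}u_{\eta\eta}$ on $\eta \in \mathbb{R}$.
Initial data: $u(\eta,0) = T(\eta,0) = 3 \sin(\eta) - \sin(4 \eta)$.
On $\eta \in \mathbb{R}$ each mode satisfies $(\sin(n\eta))'' = -n^2 \sin(n\eta)$, so $e^{-n^2\sigma/2} \sin(n\eta)$ solves the heat equation; by superposition $u(\eta,\sigma) = \sum c_n e^{-n^2\sigma/2} \sin(n\eta)$.
Reading off the coefficients: $c_1=3, c_4=-1$, so $u(\eta,\sigma) = - e^{-8 \sigma} \sin(4 \eta) + 3 e^{-\sigma/2} \sin(\eta)$.
Substituting back $\eta = \xi - 2\tau$, $\sigma = \tau$: $T(\xi,\tau) = u(\xi - 2\tau, \tau)$.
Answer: $T(\xi, \tau) = e^{-8 \tau} \sin(8 \tau - 4 \xi) - 3 e^{-\tau/2} \sin(2 \tau - \xi)$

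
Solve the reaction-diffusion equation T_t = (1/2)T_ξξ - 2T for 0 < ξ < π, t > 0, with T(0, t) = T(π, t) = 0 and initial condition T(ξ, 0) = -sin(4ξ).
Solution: Substitute T = exp(-2t)u.
Then T_t = exp(-2t)(u_t - 2u), T_ξξ = exp(-2t)u_ξξ; substituting and dividing by exp(-2t), the lower-order terms cancel: u_t = (1/2)u_ξξ (standard heat equation).
Data for u: u(ξ,0) = T(ξ,0) = -sin(4ξ). The boundary conditions carry over: u(0,t) = u(π,t) = 0.
Separating variables: u = Σ c_n exp(-n²t/2) sin(nξ). From u(ξ,0) = -sin(4ξ): c_4=-1.
So u(ξ,t) = -exp(-8t)sin(4ξ), and T(ξ,t) = exp(-2t)u(ξ,t).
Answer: T(ξ, t) = -exp(-10t)sin(4ξ)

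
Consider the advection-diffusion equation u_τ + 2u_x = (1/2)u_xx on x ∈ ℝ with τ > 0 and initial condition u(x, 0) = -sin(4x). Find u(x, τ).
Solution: Moving frame: η = x - 2τ, σ = τ, u = w(η,σ), so u_τ = w_σ - 2w_η and u_xx = w_ηη.
Hence u_τ + 2u_x = w_σ and the PDE becomes the heat equation w_σ = (1/2)w_ηη on η ∈ ℝ.
Initial data: w(η,0) = u(η,0) = -sin(4η). Each mode sin(nη) decays as exp(-n²σ/2) on ℝ, so w(η,σ) = Σ c_n exp(-n²σ/2) sin(nη) with c_4=-1: w(η,σ) = -exp(-8σ)sin(4η).
Substituting back: u(x,τ) = w(x - 2τ, τ).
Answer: u(x, τ) = -exp(-8τ)sin(4x - 8τ)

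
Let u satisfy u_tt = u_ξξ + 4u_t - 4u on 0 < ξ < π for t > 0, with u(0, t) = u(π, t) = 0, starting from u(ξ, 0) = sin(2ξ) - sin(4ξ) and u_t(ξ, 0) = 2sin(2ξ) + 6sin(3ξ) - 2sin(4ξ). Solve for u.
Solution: Substitute u = exp(2t)w, i.e. w = exp(-2t)u.
By the product rule, u_t = exp(2t)(w_t + 2w), u_tt = exp(2t)(w_tt + 4w_t + 4w), u_ξξ = exp(2t)w_ξξ.
Substituting into the PDE and dividing by exp(2t): w_tt + 4w_t + 4w = w_ξξ + 4(w_t + 2w) - 4w.
The lower-order terms cancel, leaving the standard wave equation w_tt = w_ξξ.
Initial data for w: w(ξ,0) = u(ξ,0) = sin(2ξ) - sin(4ξ); w_t(ξ,0) = u_t(ξ,0) - 2u(ξ,0) = 6sin(3ξ). The boundary conditions carry over: w(0,t) = w(π,t) = 0.
Solve for w:
  Using separation of variables w = X(ξ)T(t):
  Eigenfunctions: sin(nξ), n = 1, 2, 3, ...
  General solution: w(ξ, t) = Σ [A_n cos(n t) + B_n sin(n t)] sin(nξ)
  From w(ξ,0) = sin(2ξ) - sin(4ξ): A_2=1, A_4=-1. From w_t(ξ,0) = 6sin(3ξ), using w_t(ξ,0) = Σ ω_n B_n sin(nξ) with ω_n = n: B_3 = 6/3 = 2.
Hence w(ξ,t) = 2sin(3t)sin(3ξ) + sin(2ξ)cos(2t) - sin(4ξ)cos(4t).
Transform back: u(ξ,t) = exp(2t)w(ξ,t).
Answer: u(ξ, t) = 2exp(2t)sin(3t)sin(3ξ) + exp(2t)sin(2ξ)cos(2t) - exp(2t)sin(4ξ)cos(4t)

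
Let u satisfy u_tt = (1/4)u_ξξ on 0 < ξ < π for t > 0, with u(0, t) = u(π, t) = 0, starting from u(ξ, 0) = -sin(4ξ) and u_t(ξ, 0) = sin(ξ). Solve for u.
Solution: Separating variables: u = Σ [A_n cos(ω_n t) + B_n sin(ω_n t)] sin(nξ), ω_n = n/2. From ICs (B_n = velocity coefficient / ω_n): A_4=-1, B_1=2.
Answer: u(ξ, t) = 2sin(t/2)sin(ξ) - sin(4ξ)cos(2t)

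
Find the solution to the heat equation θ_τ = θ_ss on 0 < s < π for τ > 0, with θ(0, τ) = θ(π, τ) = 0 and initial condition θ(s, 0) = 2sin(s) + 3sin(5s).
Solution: Using separation of variables θ = X(s)G(τ):
Eigenfunctions: sin(ns), n = 1, 2, 3, ...
General solution: θ(s, τ) = Σ c_n sin(ns) exp(-n² τ)
Matching θ(s,0) = 2sin(s) + 3sin(5s) term by term: c_1=2, c_5=3.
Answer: θ(s, τ) = 2exp(-τ)sin(s) + 3exp(-25τ)sin(5s)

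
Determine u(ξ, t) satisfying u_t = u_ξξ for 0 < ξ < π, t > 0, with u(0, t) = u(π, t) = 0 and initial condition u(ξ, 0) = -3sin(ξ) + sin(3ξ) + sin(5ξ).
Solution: Separating variables: u = Σ c_n exp(-n²t) sin(nξ). From u(ξ,0) = -3sin(ξ) + sin(3ξ) + sin(5ξ): c_1=-3, c_3=1, c_5=1.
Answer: u(ξ, t) = -3exp(-t)sin(ξ) + exp(-9t)sin(3ξ) + exp(-25t)sin(5ξ)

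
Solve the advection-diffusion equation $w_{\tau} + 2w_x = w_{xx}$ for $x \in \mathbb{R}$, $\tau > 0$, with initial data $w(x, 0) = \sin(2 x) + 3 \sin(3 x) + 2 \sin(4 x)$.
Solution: Moving frame: $\eta = x - 2\tau$, $\sigma = \tau$, $w = u(\eta,\sigma)$, so $w_{\tau} = u_{\sigma} - 2u_{\eta}$ and $w_{xx} = u_{\eta\eta}$.
Hence $w_{\tau} + 2w_x = u_{\sigma}$ and the PDE becomes the heat equation $u_{\sigma} = u_{\eta\eta}$ on $\eta \in \mathbb{R}$.
Initial data: $u(\eta,0) = w(\eta,0) = \sin(2 \eta) + 3 \sin(3 \eta) + 2 \sin(4 \eta)$. Each mode $\sin(n\eta)$ decays as $e^{-n^2\sigma}$ on $\mathbb{R}$, so $u(\eta,\sigma) = \sum c_n e^{-n^2\sigma} \sin(n\eta)$ with $c_2=1, c_3=3, c_4=2$: $u(\eta,\sigma) = e^{-4 \sigma} \sin(2 \eta) + 3 e^{-9 \sigma} \sin(3 \eta) + 2 e^{-16 \sigma} \sin(4 \eta)$.
Substituting back: $w(x,\tau) = u(x - 2\tau, \tau)$.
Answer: $w(x, \tau) = - e^{-4 \tau} \sin(4 \tau - 2 x) - 3 e^{-9 \tau} \sin(6 \tau - 3 x) - 2 e^{-16 \tau} \sin(8 \tau - 4 x)$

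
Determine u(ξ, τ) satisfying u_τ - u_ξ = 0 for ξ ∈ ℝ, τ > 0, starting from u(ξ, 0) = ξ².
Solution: By characteristics (dξ/dτ = -1), u(ξ,τ) = f(ξ + τ) with f = u(·, 0).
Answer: u(ξ, τ) = ξ² + 2ξτ + τ²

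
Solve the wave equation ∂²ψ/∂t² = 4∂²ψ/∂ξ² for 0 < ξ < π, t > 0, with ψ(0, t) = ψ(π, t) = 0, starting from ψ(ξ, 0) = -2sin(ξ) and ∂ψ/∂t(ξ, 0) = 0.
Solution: Separating variables: ψ = Σ [A_n cos(ω_n t) + B_n sin(ω_n t)] sin(nξ), ω_n = 2n. From ICs: A_1=-2.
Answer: ψ(ξ, t) = -2sin(ξ)cos(2t)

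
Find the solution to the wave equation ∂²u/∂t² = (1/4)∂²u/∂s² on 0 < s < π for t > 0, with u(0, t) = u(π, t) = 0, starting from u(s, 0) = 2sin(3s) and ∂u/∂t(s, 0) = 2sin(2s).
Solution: Using separation of variables u = X(s)T(t):
Eigenfunctions: sin(ns), n = 1, 2, 3, ...
General solution: u(s, t) = Σ [A_n cos(n t/2) + B_n sin(n t/2)] sin(ns)
From u(s,0) = 2sin(3s): A_3=2. From u_t(s,0) = 2sin(2s), using u_t(s,0) = Σ ω_n B_n sin(ns) with ω_n = n/2: B_2 = 2/1 = 2.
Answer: u(s, t) = 2sin(2s)sin(t) + 2sin(3s)cos(3t/2)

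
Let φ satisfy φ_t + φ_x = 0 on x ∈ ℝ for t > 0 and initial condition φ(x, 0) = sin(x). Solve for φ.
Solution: By characteristics (dx/dt = 1), φ(x,t) = f(x - t) with f = φ(·, 0).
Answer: φ(x, t) = -sin(t - x)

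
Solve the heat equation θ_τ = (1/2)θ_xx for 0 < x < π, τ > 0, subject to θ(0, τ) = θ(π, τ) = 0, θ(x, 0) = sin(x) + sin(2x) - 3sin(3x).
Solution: Using separation of variables θ = X(x)G(τ):
Eigenfunctions: sin(nx), n = 1, 2, 3, ...
General solution: θ(x, τ) = Σ c_n sin(nx) exp(-n² τ/2)
Matching θ(x,0) = sin(x) + sin(2x) - 3sin(3x) term by term: c_1=1, c_2=1, c_3=-3.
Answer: θ(x, τ) = exp(-2τ)sin(2x) + exp(-τ/2)sin(x) - 3exp(-9τ/2)sin(3x)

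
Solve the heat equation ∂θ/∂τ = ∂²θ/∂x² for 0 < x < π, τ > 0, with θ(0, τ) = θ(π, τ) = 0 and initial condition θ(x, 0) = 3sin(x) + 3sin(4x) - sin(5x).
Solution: Separating variables: θ = Σ c_n exp(-n²τ) sin(nx). From θ(x,0) = 3sin(x) + 3sin(4x) - sin(5x): c_1=3, c_4=3, c_5=-1.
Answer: θ(x, τ) = 3exp(-τ)sin(x) + 3exp(-16τ)sin(4x) - exp(-25τ)sin(5x)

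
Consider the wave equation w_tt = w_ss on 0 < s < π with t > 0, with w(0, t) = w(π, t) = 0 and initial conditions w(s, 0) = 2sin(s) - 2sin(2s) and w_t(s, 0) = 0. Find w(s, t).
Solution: Separating variables: w = Σ [A_n cos(ω_n t) + B_n sin(ω_n t)] sin(ns), ω_n = n. From ICs: A_1=2, A_2=-2.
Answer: w(s, t) = 2sin(s)cos(t) - 2sin(2s)cos(2t)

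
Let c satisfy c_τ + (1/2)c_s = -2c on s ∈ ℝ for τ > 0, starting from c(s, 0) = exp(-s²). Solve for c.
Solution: Substitute c = exp(-2τ)u, i.e. u = exp(2τ)c.
By the product rule, c_τ = exp(-2τ)(u_τ - 2u), c_s = exp(-2τ)u_s.
Substituting into the PDE and dividing by exp(-2τ): u_τ - 2u + (1/2)u_s = -2u.
The lower-order terms cancel, leaving the standard advection equation u_τ + (1/2)u_s = 0.
Initial data for u: u(s,0) = c(s,0) = exp(-s²).
Solve for u:
  By method of characteristics (waves move right with speed 1/2):
  Along characteristics s - (1/2)τ = const, u is constant, so u(s,τ) = f(s - (1/2)τ) with f = u(·, 0).
Hence u(s,τ) = exp(-(s - τ/2)²).
Transform back: c(s,τ) = exp(-2τ)u(s,τ).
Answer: c(s, τ) = exp(-2τ)exp(-(s - τ/2)²)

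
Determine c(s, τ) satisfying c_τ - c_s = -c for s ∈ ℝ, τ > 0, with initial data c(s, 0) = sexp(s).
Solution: Substitute c = exp(s)u, i.e. u = exp(-s)c.
By the product rule, c_s = exp(s)(u_s + u), c_τ = exp(s)u_τ.
Substituting into the PDE and dividing by exp(s): u_τ - (u_s + u) = -u.
The lower-order terms cancel, leaving the standard advection equation u_τ - u_s = 0.
Initial data for u: u(s,0) = exp(-s)c(s,0) = s.
Solve for u:
  By method of characteristics (waves move left with speed 1):
  Along characteristics s + τ = const, u is constant, so u(s,τ) = f(s + τ) with f = u(·, 0).
Hence u(s,τ) = s + τ.
Transform back: c(s,τ) = exp(s)u(s,τ).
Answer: c(s, τ) = sexp(s) + τexp(s)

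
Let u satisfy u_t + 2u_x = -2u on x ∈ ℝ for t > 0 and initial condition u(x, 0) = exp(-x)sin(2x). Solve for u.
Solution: Substitute u = exp(-x)w, i.e. w = exp(x)u.
By the product rule, u_x = exp(-x)(w_x - w), u_t = exp(-x)w_t.
Substituting into the PDE and dividing by exp(-x): w_t + 2(w_x - w) = -2w.
The lower-order terms cancel, leaving the standard advection equation w_t + 2w_x = 0.
Initial data for w: w(x,0) = exp(x)u(x,0) = sin(2x).
Solve for w:
  By method of characteristics (waves move right with speed 2):
  Along characteristics x - 2t = const, w is constant, so w(x,t) = f(x - 2t) with f = w(·, 0).
Hence w(x,t) = -sin(4t - 2x).
Transform back: u(x,t) = exp(-x)w(x,t).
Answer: u(x, t) = -exp(-x)sin(4t - 2x)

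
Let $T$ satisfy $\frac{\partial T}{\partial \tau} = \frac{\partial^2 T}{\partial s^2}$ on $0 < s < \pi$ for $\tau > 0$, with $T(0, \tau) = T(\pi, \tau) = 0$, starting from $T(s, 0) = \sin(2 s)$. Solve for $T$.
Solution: Using separation of variables $T = X(s)G(\tau)$:
Eigenfunctions: $\sin(ns)$, $n = 1, 2, 3, \ldots$
General solution: $T(s, \tau) = \sum c_n \sin(ns) e^{-n^2 \tau}$
Matching $T(s,0) = \sin(2 s)$ term by term: $c_2=1$.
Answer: $T(s, \tau) = e^{-4 \tau} \sin(2 s)$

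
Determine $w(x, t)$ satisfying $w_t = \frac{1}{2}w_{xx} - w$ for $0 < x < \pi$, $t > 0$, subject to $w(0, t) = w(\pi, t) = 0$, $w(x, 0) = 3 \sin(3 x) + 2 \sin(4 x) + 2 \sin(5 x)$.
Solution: Substitute $w = e^{-t}u$.
Then $w_t = e^{-t}(u_t - u)$, $w_{xx} = e^{-t}u_{xx}$; substituting and dividing by $e^{-t}$, the lower-order terms cancel: $u_t = \frac{1}{2}u_{xx}$ (standard heat equation).
Data for $u$: $u(x,0) = w(x,0) = 3 \sin(3 x) + 2 \sin(4 x) + 2 \sin(5 x)$. The boundary conditions carry over: $u(0,t) = u(\pi,t) = 0$.
Separating variables: $u = \sum c_n e^{-n^2t/2} \sin(nx)$. From $u(x,0) = 3 \sin(3 x) + 2 \sin(4 x) + 2 \sin(5 x)$: $c_3=3, c_4=2, c_5=2$.
So $u(x,t) = 2 e^{-8 t} \sin(4 x) + 3 e^{-9 t/2} \sin(3 x) + 2 e^{-25 t/2} \sin(5 x)$, and $w(x,t) = e^{-t}u(x,t)$.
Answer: $w(x, t) = 2 e^{-9 t} \sin(4 x) + 3 e^{-11 t/2} \sin(3 x) + 2 e^{-27 t/2} \sin(5 x)$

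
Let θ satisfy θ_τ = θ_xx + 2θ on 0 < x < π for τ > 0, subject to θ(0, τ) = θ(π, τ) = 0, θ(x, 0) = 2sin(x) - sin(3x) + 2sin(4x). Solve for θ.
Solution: Substitute θ = exp(2τ)u.
Then θ_τ = exp(2τ)(u_τ + 2u), θ_xx = exp(2τ)u_xx; substituting and dividing by exp(2τ), the lower-order terms cancel: u_τ = u_xx (standard heat equation).
Data for u: u(x,0) = θ(x,0) = 2sin(x) - sin(3x) + 2sin(4x). The boundary conditions carry over: u(0,τ) = u(π,τ) = 0.
Separating variables: u = Σ c_n exp(-n²τ) sin(nx). From u(x,0) = 2sin(x) - sin(3x) + 2sin(4x): c_1=2, c_3=-1, c_4=2.
So u(x,τ) = 2exp(-τ)sin(x) - exp(-9τ)sin(3x) + 2exp(-16τ)sin(4x), and θ(x,τ) = exp(2τ)u(x,τ).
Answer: θ(x, τ) = 2exp(τ)sin(x) - exp(-7τ)sin(3x) + 2exp(-14τ)sin(4x)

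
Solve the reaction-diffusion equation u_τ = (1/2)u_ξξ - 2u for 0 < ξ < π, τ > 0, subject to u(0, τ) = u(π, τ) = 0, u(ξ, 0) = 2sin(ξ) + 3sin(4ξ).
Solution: Substitute u = exp(-2τ)w, i.e. w = exp(2τ)u.
By the product rule, u_τ = exp(-2τ)(w_τ - 2w), u_ξξ = exp(-2τ)w_ξξ.
Substituting into the PDE and dividing by exp(-2τ): w_τ - 2w = (1/2)w_ξξ - 2w.
The lower-order terms cancel, leaving the standard heat equation w_τ = (1/2)w_ξξ.
Initial data for w: w(ξ,0) = u(ξ,0) = 2sin(ξ) + 3sin(4ξ). The boundary conditions carry over: w(0,τ) = w(π,τ) = 0.
Solve for w:
  Using separation of variables w = X(ξ)T(τ):
  Eigenfunctions: sin(nξ), n = 1, 2, 3, ...
  General solution: w(ξ, τ) = Σ c_n sin(nξ) exp(-n² τ/2)
  Matching w(ξ,0) = 2sin(ξ) + 3sin(4ξ) term by term: c_1=2, c_4=3.
Hence w(ξ,τ) = 3exp(-8τ)sin(4ξ) + 2exp(-τ/2)sin(ξ).
Transform back: u(ξ,τ) = exp(-2τ)w(ξ,τ).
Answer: u(ξ, τ) = 3exp(-10τ)sin(4ξ) + 2exp(-5τ/2)sin(ξ)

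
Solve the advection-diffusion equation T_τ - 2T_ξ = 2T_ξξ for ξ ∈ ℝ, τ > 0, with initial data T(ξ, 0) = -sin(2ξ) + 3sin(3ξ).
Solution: Change to a moving frame: let η = ξ + 2τ, σ = τ and write T(ξ,τ) = u(η,σ).
By the chain rule T_τ = u_σ + 2u_η, T_ξ = u_η, T_ξξ = u_ηη.
Then T_τ - 2T_ξ = u_σ: the advection term cancels and the PDE becomes the heat equation u_σ = 2u_ηη on η ∈ ℝ.
Initial data: u(η,0) = T(η,0) = -sin(2η) + 3sin(3η).
On η ∈ ℝ each mode satisfies (sin(nη))″ = -n² sin(nη), so exp(-2n²σ) sin(nη) solves the heat equation; by superposition u(η,σ) = Σ c_n exp(-2n²σ) sin(nη).
Reading off the coefficients: c_2=-1, c_3=3, so u(η,σ) = -exp(-8σ)sin(2η) + 3exp(-18σ)sin(3η).
Substituting back η = ξ + 2τ, σ = τ: T(ξ,τ) = u(ξ + 2τ, τ).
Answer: T(ξ, τ) = -exp(-8τ)sin(2ξ + 4τ) + 3exp(-18τ)sin(3ξ + 6τ)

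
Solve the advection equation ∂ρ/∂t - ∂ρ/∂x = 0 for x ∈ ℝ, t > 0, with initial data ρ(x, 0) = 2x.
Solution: By characteristics (dx/dt = -1), ρ(x,t) = f(x + t) with f = ρ(·, 0).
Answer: ρ(x, t) = 2t + 2x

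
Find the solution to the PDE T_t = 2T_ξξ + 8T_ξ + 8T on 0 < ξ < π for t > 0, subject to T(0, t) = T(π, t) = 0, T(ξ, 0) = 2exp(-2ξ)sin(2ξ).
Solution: Substitute T = exp(-2ξ)u, i.e. u = exp(2ξ)T.
By the product rule, T_ξ = exp(-2ξ)(u_ξ - 2u), T_ξξ = exp(-2ξ)(u_ξξ - 4u_ξ + 4u), T_t = exp(-2ξ)u_t.
Substituting into the PDE and dividing by exp(-2ξ): u_t = 2(u_ξξ - 4u_ξ + 4u) + 8(u_ξ - 2u) + 8u.
The lower-order terms cancel, leaving the standard heat equation u_t = 2u_ξξ.
Initial data for u: u(ξ,0) = exp(2ξ)T(ξ,0) = 2sin(2ξ). The boundary conditions carry over: u(0,t) = u(π,t) = 0.
Solve for u:
  Using separation of variables u = X(ξ)G(t):
  Eigenfunctions: sin(nξ), n = 1, 2, 3, ...
  General solution: u(ξ, t) = Σ c_n sin(nξ) exp(-2n² t)
  Matching u(ξ,0) = 2sin(2ξ) term by term: c_2=2.
Hence u(ξ,t) = 2exp(-8t)sin(2ξ).
Transform back: T(ξ,t) = exp(-2ξ)u(ξ,t).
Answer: T(ξ, t) = 2exp(-8t)exp(-2ξ)sin(2ξ)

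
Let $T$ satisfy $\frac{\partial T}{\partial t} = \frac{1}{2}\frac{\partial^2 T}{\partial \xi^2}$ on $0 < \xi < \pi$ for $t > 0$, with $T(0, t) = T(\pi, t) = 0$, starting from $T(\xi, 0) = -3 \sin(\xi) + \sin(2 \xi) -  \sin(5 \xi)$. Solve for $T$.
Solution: Using separation of variables $T = X(\xi)G(t)$:
Eigenfunctions: $\sin(n\xi)$, $n = 1, 2, 3, \ldots$
General solution: $T(\xi, t) = \sum c_n \sin(n\xi) e^{-n^2 t/2}$
Matching $T(\xi,0) = -3 \sin(\xi) + \sin(2 \xi) - \sin(5 \xi)$ term by term: $c_1=-3, c_2=1, c_5=-1$.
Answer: $T(\xi, t) = e^{-2 t} \sin(2 \xi) - 3 e^{-t/2} \sin(\xi) -  e^{-25 t/2} \sin(5 \xi)$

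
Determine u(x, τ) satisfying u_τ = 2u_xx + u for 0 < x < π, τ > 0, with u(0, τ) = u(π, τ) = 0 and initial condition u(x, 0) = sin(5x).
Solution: Substitute u = exp(τ)w.
Then u_τ = exp(τ)(w_τ + w), u_xx = exp(τ)w_xx; substituting and dividing by exp(τ), the lower-order terms cancel: w_τ = 2w_xx (standard heat equation).
Data for w: w(x,0) = u(x,0) = sin(5x). The boundary conditions carry over: w(0,τ) = w(π,τ) = 0.
Separating variables: w = Σ c_n exp(-2n²τ) sin(nx). From w(x,0) = sin(5x): c_5=1.
So w(x,τ) = exp(-50τ)sin(5x), and u(x,τ) = exp(τ)w(x,τ).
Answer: u(x, τ) = exp(-49τ)sin(5x)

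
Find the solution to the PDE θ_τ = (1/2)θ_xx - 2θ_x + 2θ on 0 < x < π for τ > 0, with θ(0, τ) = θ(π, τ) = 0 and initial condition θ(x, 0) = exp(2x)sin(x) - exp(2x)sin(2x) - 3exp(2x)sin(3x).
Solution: Substitute θ = exp(2x)u, i.e. u = exp(-2x)θ.
By the product rule, θ_x = exp(2x)(u_x + 2u), θ_xx = exp(2x)(u_xx + 4u_x + 4u), θ_τ = exp(2x)u_τ.
Substituting into the PDE and dividing by exp(2x): u_τ = (1/2)(u_xx + 4u_x + 4u) - 2(u_x + 2u) + 2u.
The lower-order terms cancel, leaving the standard heat equation u_τ = (1/2)u_xx.
Initial data for u: u(x,0) = exp(-2x)θ(x,0) = sin(x) - sin(2x) - 3sin(3x). The boundary conditions carry over: u(0,τ) = u(π,τ) = 0.
Solve for u:
  Using separation of variables u = X(x)G(τ):
  Eigenfunctions: sin(nx), n = 1, 2, 3, ...
  General solution: u(x, τ) = Σ c_n sin(nx) exp(-n² τ/2)
  Matching u(x,0) = sin(x) - sin(2x) - 3sin(3x) term by term: c_1=1, c_2=-1, c_3=-3.
Hence u(x,τ) = -exp(-2τ)sin(2x) + exp(-τ/2)sin(x) - 3exp(-9τ/2)sin(3x).
Transform back: θ(x,τ) = exp(2x)u(x,τ).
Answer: θ(x, τ) = -exp(2x)exp(-2τ)sin(2x) + exp(2x)exp(-τ/2)sin(x) - 3exp(2x)exp(-9τ/2)sin(3x)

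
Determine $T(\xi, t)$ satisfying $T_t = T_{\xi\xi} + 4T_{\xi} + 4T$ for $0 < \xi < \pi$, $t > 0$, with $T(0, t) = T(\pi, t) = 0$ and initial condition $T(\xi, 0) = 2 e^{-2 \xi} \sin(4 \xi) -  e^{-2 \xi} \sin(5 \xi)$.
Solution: Substitute $T = e^{-2\xi}u$, i.e. $u = e^{2\xi}T$.
By the product rule, $T_{\xi} = e^{-2\xi}(u_{\xi} - 2u)$, $T_{\xi\xi} = e^{-2\xi}(u_{\xi\xi} - 4u_{\xi} + 4u)$, $T_t = e^{-2\xi}u_t$.
Substituting into the PDE and dividing by $e^{-2\xi}$: $u_t = (u_{\xi\xi} - 4u_{\xi} + 4u) + 4(u_{\xi} - 2u) + 4u$.
The lower-order terms cancel, leaving the standard heat equation $u_t = u_{\xi\xi}$.
Initial data for $u$: $u(\xi,0) = e^{2\xi}T(\xi,0) = 2 \sin(4 \xi) - \sin(5 \xi)$. The boundary conditions carry over: $u(0,t) = u(\pi,t) = 0$.
Solve for $u$:
  Using separation of variables $u = X(\xi)G(t)$:
  Eigenfunctions: $\sin(n\xi)$, $n = 1, 2, 3, \ldots$
  General solution: $u(\xi, t) = \sum c_n \sin(n\xi) e^{-n^2 t}$
  Matching $u(\xi,0) = 2 \sin(4 \xi) - \sin(5 \xi)$ term by term: $c_4=2, c_5=-1$.
Hence $u(\xi,t) = 2 e^{-16 t} \sin(4 \xi) - e^{-25 t} \sin(5 \xi)$.
Transform back: $T(\xi,t) = e^{-2\xi}u(\xi,t)$.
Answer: $T(\xi, t) = 2 e^{-2 \xi} e^{-16 t} \sin(4 \xi) -  e^{-2 \xi} e^{-25 t} \sin(5 \xi)$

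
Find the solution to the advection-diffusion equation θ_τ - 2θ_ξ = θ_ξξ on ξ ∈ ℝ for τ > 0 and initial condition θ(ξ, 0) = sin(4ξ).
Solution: Moving frame: η = ξ + 2τ, σ = τ, θ = u(η,σ), so θ_τ = u_σ + 2u_η and θ_ξξ = u_ηη.
Hence θ_τ - 2θ_ξ = u_σ and the PDE becomes the heat equation u_σ = u_ηη on η ∈ ℝ.
Initial data: u(η,0) = θ(η,0) = sin(4η). Each mode sin(nη) decays as exp(-n²σ) on ℝ, so u(η,σ) = Σ c_n exp(-n²σ) sin(nη) with c_4=1: u(η,σ) = exp(-16σ)sin(4η).
Substituting back: θ(ξ,τ) = u(ξ + 2τ, τ).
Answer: θ(ξ, τ) = exp(-16τ)sin(4ξ + 8τ)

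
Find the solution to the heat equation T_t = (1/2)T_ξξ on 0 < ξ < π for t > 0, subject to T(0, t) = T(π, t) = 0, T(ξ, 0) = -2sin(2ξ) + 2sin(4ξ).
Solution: Using separation of variables T = X(ξ)G(t):
Eigenfunctions: sin(nξ), n = 1, 2, 3, ...
General solution: T(ξ, t) = Σ c_n sin(nξ) exp(-n² t/2)
Matching T(ξ,0) = -2sin(2ξ) + 2sin(4ξ) term by term: c_2=-2, c_4=2.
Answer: T(ξ, t) = -2exp(-2t)sin(2ξ) + 2exp(-8t)sin(4ξ)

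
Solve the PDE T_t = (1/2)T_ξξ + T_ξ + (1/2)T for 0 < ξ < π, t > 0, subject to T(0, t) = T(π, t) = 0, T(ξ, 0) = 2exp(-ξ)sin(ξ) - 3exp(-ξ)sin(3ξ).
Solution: Substitute T = exp(-ξ)u, i.e. u = exp(ξ)T.
By the product rule, T_ξ = exp(-ξ)(u_ξ - u), T_ξξ = exp(-ξ)(u_ξξ - 2u_ξ + u), T_t = exp(-ξ)u_t.
Substituting into the PDE and dividing by exp(-ξ): u_t = (1/2)(u_ξξ - 2u_ξ + u) + (u_ξ - u) + (1/2)u.
The lower-order terms cancel, leaving the standard heat equation u_t = (1/2)u_ξξ.
Initial data for u: u(ξ,0) = exp(ξ)T(ξ,0) = 2sin(ξ) - 3sin(3ξ). The boundary conditions carry over: u(0,t) = u(π,t) = 0.
Solve for u:
  Using separation of variables u = X(ξ)G(t):
  Eigenfunctions: sin(nξ), n = 1, 2, 3, ...
  General solution: u(ξ, t) = Σ c_n sin(nξ) exp(-n² t/2)
  Matching u(ξ,0) = 2sin(ξ) - 3sin(3ξ) term by term: c_1=2, c_3=-3.
Hence u(ξ,t) = 2exp(-t/2)sin(ξ) - 3exp(-9t/2)sin(3ξ).
Transform back: T(ξ,t) = exp(-ξ)u(ξ,t).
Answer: T(ξ, t) = 2exp(-t/2)exp(-ξ)sin(ξ) - 3exp(-9t/2)exp(-ξ)sin(3ξ)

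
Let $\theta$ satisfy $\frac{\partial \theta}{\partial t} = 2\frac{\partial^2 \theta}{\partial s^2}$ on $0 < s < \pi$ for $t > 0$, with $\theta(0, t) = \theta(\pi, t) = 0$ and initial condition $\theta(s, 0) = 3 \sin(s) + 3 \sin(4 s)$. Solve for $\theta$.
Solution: Using separation of variables $\theta = X(s)G(t)$:
Eigenfunctions: $\sin(ns)$, $n = 1, 2, 3, \ldots$
General solution: $\theta(s, t) = \sum c_n \sin(ns) e^{-2n^2 t}$
Matching $\theta(s,0) = 3 \sin(s) + 3 \sin(4 s)$ term by term: $c_1=3, c_4=3$.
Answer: $\theta(s, t) = 3 e^{-2 t} \sin(s) + 3 e^{-32 t} \sin(4 s)$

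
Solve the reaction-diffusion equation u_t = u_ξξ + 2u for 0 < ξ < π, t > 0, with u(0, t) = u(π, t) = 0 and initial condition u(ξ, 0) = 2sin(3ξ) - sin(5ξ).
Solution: Substitute u = exp(2t)w.
Then u_t = exp(2t)(w_t + 2w), u_ξξ = exp(2t)w_ξξ; substituting and dividing by exp(2t), the lower-order terms cancel: w_t = w_ξξ (standard heat equation).
Data for w: w(ξ,0) = u(ξ,0) = 2sin(3ξ) - sin(5ξ). The boundary conditions carry over: w(0,t) = w(π,t) = 0.
Separating variables: w = Σ c_n exp(-n²t) sin(nξ). From w(ξ,0) = 2sin(3ξ) - sin(5ξ): c_3=2, c_5=-1.
So w(ξ,t) = 2exp(-9t)sin(3ξ) - exp(-25t)sin(5ξ), and u(ξ,t) = exp(2t)w(ξ,t).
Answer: u(ξ, t) = 2exp(-7t)sin(3ξ) - exp(-23t)sin(5ξ)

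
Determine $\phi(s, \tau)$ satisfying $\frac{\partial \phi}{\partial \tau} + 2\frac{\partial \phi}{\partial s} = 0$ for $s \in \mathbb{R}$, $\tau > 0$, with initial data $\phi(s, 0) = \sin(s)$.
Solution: By characteristics ($ds/d\tau = 2$), $\phi(s,\tau) = f(s - 2\tau)$ with $f = \phi( \cdot , 0)$.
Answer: $\phi(s, \tau) = - \sin(2 \tau - s)$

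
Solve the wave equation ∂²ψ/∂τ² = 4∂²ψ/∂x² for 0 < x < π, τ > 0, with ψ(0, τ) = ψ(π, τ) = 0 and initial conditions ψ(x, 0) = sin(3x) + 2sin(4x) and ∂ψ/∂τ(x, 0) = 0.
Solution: Using separation of variables ψ = X(x)T(τ):
Eigenfunctions: sin(nx), n = 1, 2, 3, ...
General solution: ψ(x, τ) = Σ [A_n cos(2n τ) + B_n sin(2n τ)] sin(nx)
From ψ(x,0) = sin(3x) + 2sin(4x): A_3=1, A_4=2. From ψ_τ(x,0) = 0: all B_n = 0.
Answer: ψ(x, τ) = sin(3x)cos(6τ) + 2sin(4x)cos(8τ)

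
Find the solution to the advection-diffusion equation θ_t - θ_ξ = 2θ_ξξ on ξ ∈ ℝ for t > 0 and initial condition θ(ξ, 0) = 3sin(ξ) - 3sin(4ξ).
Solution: Change to a moving frame: let η = ξ + t, σ = t and write θ(ξ,t) = u(η,σ).
By the chain rule θ_t = u_σ + u_η, θ_ξ = u_η, θ_ξξ = u_ηη.
Then θ_t - θ_ξ = u_σ: the advection term cancels and the PDE becomes the heat equation u_σ = 2u_ηη on η ∈ ℝ.
Initial data: u(η,0) = θ(η,0) = 3sin(η) - 3sin(4η).
On η ∈ ℝ each mode satisfies (sin(nη))″ = -n² sin(nη), so exp(-2n²σ) sin(nη) solves the heat equation; by superposition u(η,σ) = Σ c_n exp(-2n²σ) sin(nη).
Reading off the coefficients: c_1=3, c_4=-3, so u(η,σ) = 3exp(-2σ)sin(η) - 3exp(-32σ)sin(4η).
Substituting back η = ξ + t, σ = t: θ(ξ,t) = u(ξ + t, t).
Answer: θ(ξ, t) = 3exp(-2t)sin(t + ξ) - 3exp(-32t)sin(4t + 4ξ)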